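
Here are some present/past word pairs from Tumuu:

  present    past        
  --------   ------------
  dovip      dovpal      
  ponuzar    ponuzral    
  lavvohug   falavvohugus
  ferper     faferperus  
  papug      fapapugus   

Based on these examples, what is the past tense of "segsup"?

ponuzar and ferper both end in -r yet inflect differently (ponuzral, faferperus), so the final letter is not what conditions the rule; the last vowel is.
"segsup" has last vowel 'u'. The stems whose last vowel is 'u' (lavvohug → falavvohugus, papug → fapapugus) add fa- … -us around the stem.
So segsup → fasegsupus.

fasegsupus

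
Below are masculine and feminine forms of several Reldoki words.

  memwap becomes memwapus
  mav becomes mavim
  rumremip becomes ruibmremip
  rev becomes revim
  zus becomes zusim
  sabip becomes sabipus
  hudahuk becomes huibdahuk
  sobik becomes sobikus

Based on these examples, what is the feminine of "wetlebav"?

"wetlebav" has 3 vowels. The stems with 3 vowels (rumremip → ruibmremip, hudahuk → huibdahuk) insert -ib- after the first vowel.
So wetlebav → weibtlebav.

weibtlebav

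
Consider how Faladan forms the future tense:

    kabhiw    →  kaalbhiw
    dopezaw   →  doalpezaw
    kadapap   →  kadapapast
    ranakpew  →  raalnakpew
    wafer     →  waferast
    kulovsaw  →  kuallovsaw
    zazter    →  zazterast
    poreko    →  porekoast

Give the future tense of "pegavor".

pegavorast

kulovsaw and kadapap both have last vowel 'a' yet inflect differently (kuallovsaw, kadapapast), so the last vowel is not what conditions the rule; the final letter is.
"pegavor" ends in -r. The stems ending in -r (wafer → waferast, zazter → zazterast) add -ast.
The other pattern: stems ending in -w insert -al- after the first vowel.
So pegavor → pegavorast.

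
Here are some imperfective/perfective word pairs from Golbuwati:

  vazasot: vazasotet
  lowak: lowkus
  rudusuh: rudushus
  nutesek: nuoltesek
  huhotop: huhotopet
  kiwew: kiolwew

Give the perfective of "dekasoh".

nutesek and lowak both end in -k yet inflect differently (nuoltesek, lowkus), so the final letter is not what conditions the rule; the last vowel is.
"dekasoh" has last vowel 'o'. The stems whose last vowel is 'o' (huhotop → huhotopet, vazasot → vazasotet) add -et.
So dekasoh → dekasohet.

dekasohet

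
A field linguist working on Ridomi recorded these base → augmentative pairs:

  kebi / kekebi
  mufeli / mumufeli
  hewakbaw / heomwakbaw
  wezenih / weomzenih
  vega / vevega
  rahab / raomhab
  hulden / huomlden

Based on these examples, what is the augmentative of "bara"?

wezenih and mufeli both have last vowel 'i' yet inflect differently (weomzenih, mumufeli), so the last vowel is not what conditions the rule; whether the stem ends in a vowel or a consonant is.
"bara" ends in a vowel. The stems ending in a vowel (mufeli → mumufeli, kebi → kekebi, vega → vevega) repeat the first consonant+vowel as a prefix.
So bara → babara.

babara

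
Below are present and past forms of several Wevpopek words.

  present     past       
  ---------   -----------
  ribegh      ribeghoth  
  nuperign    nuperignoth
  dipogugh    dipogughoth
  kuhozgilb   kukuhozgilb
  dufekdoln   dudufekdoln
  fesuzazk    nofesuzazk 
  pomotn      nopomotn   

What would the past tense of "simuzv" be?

nuperign and dufekdoln both end in -n yet inflect differently (nuperignoth, dudufekdoln), so the final letter is not what conditions the rule; the second-to-last letter is.
"simuzv" has second-to-last letter 'z'. The one such stem in the data (fesuzazk → nofesuzazk) adds the prefix no-, so the same rule applies.
The other patterns: stems whose second-to-last letter is 'g' add -oth; stems whose second-to-last letter is 'l' repeat the first consonant+vowel as a prefix.
So simuzv → nosimuzv.

nosimuzv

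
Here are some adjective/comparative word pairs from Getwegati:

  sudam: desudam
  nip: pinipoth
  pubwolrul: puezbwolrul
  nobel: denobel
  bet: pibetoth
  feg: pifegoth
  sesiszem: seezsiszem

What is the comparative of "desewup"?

nobel and pubwolrul both end in -l yet inflect differently (denobel, puezbwolrul), so the final letter is not what conditions the rule; the number of vowels is.
"desewup" has 3 vowels. The stems with 3 vowels (pubwolrul → puezbwolrul, sesiszem → seezsiszem) insert -ez- after the first vowel.
The other patterns: stems with 1 vowel add pi- … -oth around the stem; stems with 2 vowels add the prefix de-.
So desewup → deezsewup.

deezsewup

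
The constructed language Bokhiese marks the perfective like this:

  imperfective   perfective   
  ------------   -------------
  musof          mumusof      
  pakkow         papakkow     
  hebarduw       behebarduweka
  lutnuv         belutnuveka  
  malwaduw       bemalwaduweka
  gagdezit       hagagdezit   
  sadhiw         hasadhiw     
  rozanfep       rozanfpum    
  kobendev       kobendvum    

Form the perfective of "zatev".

"zatev" has last vowel 'e'. The stems whose last vowel is 'e' (rozanfep → rozanfpum, kobendev → kobendvum) delete the last vowel and add -um.
The other patterns: stems whose last vowel is 'o' repeat the first consonant+vowel as a prefix; stems whose last vowel is 'u' add be- … -eka around the stem; stems whose last vowel is 'i' add the prefix ha-.
So zatev → zatvum.

zatvum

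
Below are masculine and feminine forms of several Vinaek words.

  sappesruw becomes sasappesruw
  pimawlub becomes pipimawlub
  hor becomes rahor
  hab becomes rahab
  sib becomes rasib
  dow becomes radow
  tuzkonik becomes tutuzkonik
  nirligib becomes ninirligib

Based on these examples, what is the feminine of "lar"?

"lar" has 1 vowel. The stems with 1 vowel (sib → rasib, hab → rahab, dow → radow) add the prefix ra-.
So lar → ralar.

ralar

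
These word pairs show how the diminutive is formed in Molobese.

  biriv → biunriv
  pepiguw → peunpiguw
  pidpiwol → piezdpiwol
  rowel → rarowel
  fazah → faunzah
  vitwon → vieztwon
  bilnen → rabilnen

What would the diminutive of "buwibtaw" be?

bilnen and vitwon both end in -n yet inflect differently (rabilnen, vieztwon), so the final letter is not what conditions the rule; the last vowel is.
"buwibtaw" has last vowel 'a'. The one such stem in the data (fazah → faunzah) inserts -un- after the first vowel (as do biriv, pepiguw), so the same rule applies.
So buwibtaw → buunwibtaw.

buunwibtaw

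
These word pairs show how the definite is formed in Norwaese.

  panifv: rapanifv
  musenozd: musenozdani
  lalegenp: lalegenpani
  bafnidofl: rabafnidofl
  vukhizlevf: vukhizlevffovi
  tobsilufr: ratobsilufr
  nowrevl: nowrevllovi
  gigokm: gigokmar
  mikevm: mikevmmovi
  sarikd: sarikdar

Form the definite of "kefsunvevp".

kefsunvevppovi

bafnidofl and nowrevl both end in -l yet inflect differently (rabafnidofl, nowrevllovi), so the final letter is not what conditions the rule; the second-to-last letter is.
"kefsunvevp" has second-to-last letter 'v'. The stems whose second-to-last letter is 'v' (vukhizlevf → vukhizlevffovi, mikevm → mikevmmovi, nowrevl → nowrevllovi) double the final consonant and add -ovi.
The other patterns: stems whose second-to-last letter is 'f' add the prefix ra-; stems whose second-to-last letter is 'k' add -ar; stems whose second-to-last letter is 'n' or 'z' add -ani.
So kefsunvevp → kefsunvevppovi.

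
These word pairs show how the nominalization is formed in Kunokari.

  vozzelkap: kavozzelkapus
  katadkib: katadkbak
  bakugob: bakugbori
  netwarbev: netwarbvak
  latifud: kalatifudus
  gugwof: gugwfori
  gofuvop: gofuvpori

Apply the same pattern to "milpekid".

milpekdak

katadkib and bakugob both end in -b yet inflect differently (katadkbak, bakugbori), so the final letter is not what conditions the rule; the last vowel is.
"milpekid" has last vowel 'i'. The one such stem in the data (katadkib → katadkbak) deletes the last vowel and adds -ak (as does netwarbev), so the same rule applies.
The other patterns: stems whose last vowel is 'o' delete the last vowel and add -ori; stems whose last vowel is 'a' or 'u' add ka- … -us around the stem.
So milpekid → milpekdak.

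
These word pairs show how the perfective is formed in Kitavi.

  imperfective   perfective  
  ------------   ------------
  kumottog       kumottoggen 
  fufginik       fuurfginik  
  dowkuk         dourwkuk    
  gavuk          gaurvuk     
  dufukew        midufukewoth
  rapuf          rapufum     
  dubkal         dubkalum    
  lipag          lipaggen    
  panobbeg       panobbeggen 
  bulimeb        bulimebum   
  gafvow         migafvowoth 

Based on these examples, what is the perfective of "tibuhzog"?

tibuhzoggen

gafvow and kumottog both have last vowel 'o' yet inflect differently (migafvowoth, kumottoggen), so the last vowel is not what conditions the rule; the final letter is.
"tibuhzog" ends in -g. The stems ending in -g (kumottog → kumottoggen, lipag → lipaggen, panobbeg → panobbeggen) double the final consonant and add -en.
So tibuhzog → tibuhzoggen.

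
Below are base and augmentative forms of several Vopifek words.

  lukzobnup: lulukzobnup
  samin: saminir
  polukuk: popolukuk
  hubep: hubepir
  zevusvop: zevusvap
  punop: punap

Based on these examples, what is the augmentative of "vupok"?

vupak

"vupok" has last vowel 'o'. The stems whose last vowel is 'o' (punop → punap, zevusvop → zevusvap) change the last vowel to 'a'.
The other patterns: stems whose last vowel is 'u' repeat the first consonant+vowel as a prefix; stems whose last vowel is 'e' or 'i' add -ir.
So vupok → vupak.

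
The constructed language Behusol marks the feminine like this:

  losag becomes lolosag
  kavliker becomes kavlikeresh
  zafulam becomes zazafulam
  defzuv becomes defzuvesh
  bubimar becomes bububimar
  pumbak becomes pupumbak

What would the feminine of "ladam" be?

laladam

"ladam" has last vowel 'a'. The stems whose last vowel is 'a' (pumbak → pupumbak, zafulam → zazafulam, losag → lolosag) repeat the first consonant+vowel as a prefix.
So ladam → laladam.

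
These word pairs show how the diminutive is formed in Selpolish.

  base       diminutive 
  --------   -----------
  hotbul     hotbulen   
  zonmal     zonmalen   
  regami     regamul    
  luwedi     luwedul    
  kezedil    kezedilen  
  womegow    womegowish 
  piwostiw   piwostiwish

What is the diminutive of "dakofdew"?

dakofdewish

"dakofdew" ends in -w. The stems ending in -w (womegow → womegowish, piwostiw → piwostiwish) add -ish.
The other patterns: stems ending in -i drop the final letter and add -ul; stems ending in -l add -en.
So dakofdew → dakofdewish.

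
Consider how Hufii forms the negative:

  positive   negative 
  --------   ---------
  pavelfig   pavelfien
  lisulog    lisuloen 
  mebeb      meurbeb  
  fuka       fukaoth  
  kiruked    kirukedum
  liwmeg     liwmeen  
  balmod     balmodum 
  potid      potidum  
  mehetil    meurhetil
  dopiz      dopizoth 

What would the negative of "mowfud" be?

balmod and lisulog both have last vowel 'o' yet inflect differently (balmodum, lisuloen), so the last vowel is not what conditions the rule; the final letter is.
"mowfud" ends in -d. The stems ending in -d (balmod → balmodum, potid → potidum, kiruked → kirukedum) add -um.
So mowfud → mowfudum.

mowfudum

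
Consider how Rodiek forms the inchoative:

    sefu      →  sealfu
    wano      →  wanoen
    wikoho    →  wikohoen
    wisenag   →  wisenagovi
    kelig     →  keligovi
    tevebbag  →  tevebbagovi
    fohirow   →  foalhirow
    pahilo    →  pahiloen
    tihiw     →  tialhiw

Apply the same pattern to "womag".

"womag" ends in -g. The stems ending in -g (kelig → keligovi, wisenag → wisenagovi, tevebbag → tevebbagovi) add -ovi.
So womag → womagovi.

womagovi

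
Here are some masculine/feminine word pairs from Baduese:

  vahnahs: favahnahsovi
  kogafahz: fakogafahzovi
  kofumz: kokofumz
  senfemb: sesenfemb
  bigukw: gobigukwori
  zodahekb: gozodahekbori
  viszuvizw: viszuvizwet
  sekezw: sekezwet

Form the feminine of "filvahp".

fafilvahpovi

kogafahz and kofumz both end in -z yet inflect differently (fakogafahzovi, kokofumz), so the final letter is not what conditions the rule; the second-to-last letter is.
"filvahp" has second-to-last letter 'h'. The stems whose second-to-last letter is 'h' (vahnahs → favahnahsovi, kogafahz → fakogafahzovi) add fa- … -ovi around the stem.
So filvahp → fafilvahpovi.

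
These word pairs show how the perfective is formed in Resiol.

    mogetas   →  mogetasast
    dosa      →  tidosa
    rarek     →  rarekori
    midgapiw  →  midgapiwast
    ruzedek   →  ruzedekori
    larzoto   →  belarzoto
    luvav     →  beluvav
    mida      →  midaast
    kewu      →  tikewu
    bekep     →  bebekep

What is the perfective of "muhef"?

muhefast

"muhef" begins with m-. The stems beginning with m- (mogetas → mogetasast, midgapiw → midgapiwast, mida → midaast) add -ast.
The other patterns: stems beginning with r- add -ori; stems beginning with d- or k- add the prefix ti-; stems beginning with b- or l- add the prefix be-.
So muhef → muhefast.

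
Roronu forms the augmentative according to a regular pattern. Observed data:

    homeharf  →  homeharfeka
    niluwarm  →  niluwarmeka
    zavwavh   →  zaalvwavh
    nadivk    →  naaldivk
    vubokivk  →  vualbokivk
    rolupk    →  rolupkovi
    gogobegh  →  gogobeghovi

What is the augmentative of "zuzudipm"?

nadivk and rolupk both end in -k yet inflect differently (naaldivk, rolupkovi), so the final letter is not what conditions the rule; the second-to-last letter is.
"zuzudipm" has second-to-last letter 'p'. The one such stem in the data (rolupk → rolupkovi) adds -ovi, so the same rule applies.
The other patterns: stems whose second-to-last letter is 'r' add -eka; stems whose second-to-last letter is 'v' insert -al- after the first vowel.
So zuzudipm → zuzudipmovi.

zuzudipmovi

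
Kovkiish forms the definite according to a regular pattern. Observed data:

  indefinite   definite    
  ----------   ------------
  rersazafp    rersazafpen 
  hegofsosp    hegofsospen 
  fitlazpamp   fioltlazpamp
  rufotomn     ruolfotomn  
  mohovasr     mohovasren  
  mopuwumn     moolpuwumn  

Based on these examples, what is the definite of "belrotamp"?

"belrotamp" has second-to-last letter 'm'. The stems whose second-to-last letter is 'm' (fitlazpamp → fioltlazpamp, mopuwumn → moolpuwumn, rufotomn → ruolfotomn) insert -ol- after the first vowel.
The other pattern: stems whose second-to-last letter is 'f' or 's' add -en.
So belrotamp → beollrotamp.

beollrotamp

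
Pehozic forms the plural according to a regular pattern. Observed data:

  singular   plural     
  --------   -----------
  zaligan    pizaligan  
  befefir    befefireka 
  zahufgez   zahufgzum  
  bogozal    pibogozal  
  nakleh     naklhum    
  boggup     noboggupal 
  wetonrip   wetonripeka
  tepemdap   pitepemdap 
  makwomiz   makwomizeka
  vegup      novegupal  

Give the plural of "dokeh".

wetonrip and tepemdap both end in -p yet inflect differently (wetonripeka, pitepemdap), so the final letter is not what conditions the rule; the last vowel is.
"dokeh" has last vowel 'e'. The stems whose last vowel is 'e' (zahufgez → zahufgzum, nakleh → naklhum) delete the last vowel and add -um.
The other patterns: stems whose last vowel is 'i' add -eka; stems whose last vowel is 'a' add the prefix pi-; stems whose last vowel is 'u' add no- … -al around the stem.
So dokeh → dokhum.

dokhum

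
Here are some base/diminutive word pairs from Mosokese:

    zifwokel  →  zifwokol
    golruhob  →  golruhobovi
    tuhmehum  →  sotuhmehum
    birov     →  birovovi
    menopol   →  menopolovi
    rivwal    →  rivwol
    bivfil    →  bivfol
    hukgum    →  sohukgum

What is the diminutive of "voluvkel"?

"voluvkel" has last vowel 'e'. The one such stem in the data (zifwokel → zifwokol) changes the last vowel to 'o' (as do bivfil, rivwal), so the same rule applies.
So voluvkel → voluvkol.

voluvkol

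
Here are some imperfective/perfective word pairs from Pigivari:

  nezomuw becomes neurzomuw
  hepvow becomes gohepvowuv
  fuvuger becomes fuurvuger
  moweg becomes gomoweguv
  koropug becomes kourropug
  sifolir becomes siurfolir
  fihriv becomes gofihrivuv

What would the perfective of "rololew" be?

hepvow and nezomuw both end in -w yet inflect differently (gohepvowuv, neurzomuw), so the final letter is not what conditions the rule; the number of vowels is.
"rololew" has 3 vowels. The stems with 3 vowels (nezomuw → neurzomuw, koropug → kourropug, fuvuger → fuurvuger) insert -ur- after the first vowel.
The other pattern: stems with 2 vowels add go- … -uv around the stem.
So rololew → rourlolew.

rourlolew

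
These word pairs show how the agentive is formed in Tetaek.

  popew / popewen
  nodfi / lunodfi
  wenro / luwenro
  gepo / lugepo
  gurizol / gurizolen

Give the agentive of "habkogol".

habkogolen

wenro and gurizol both have last vowel 'o' yet inflect differently (luwenro, gurizolen), so the last vowel is not what conditions the rule; whether the stem ends in a vowel or a consonant is.
"habkogol" ends in a consonant. The stems ending in a consonant (gurizol → gurizolen, popew → popewen) add -en.
So habkogol → habkogolen.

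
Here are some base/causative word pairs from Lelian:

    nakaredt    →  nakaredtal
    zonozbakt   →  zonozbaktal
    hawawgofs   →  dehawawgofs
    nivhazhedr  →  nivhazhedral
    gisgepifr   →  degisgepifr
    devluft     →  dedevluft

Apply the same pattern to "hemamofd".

dehemamofd

gisgepifr and nivhazhedr both end in -r yet inflect differently (degisgepifr, nivhazhedral), so the final letter is not what conditions the rule; the second-to-last letter is.
"hemamofd" has second-to-last letter 'f'. The stems whose second-to-last letter is 'f' (devluft → dedevluft, hawawgofs → dehawawgofs, gisgepifr → degisgepifr) add the prefix de-.
The other pattern: stems whose second-to-last letter is 'd' or 'k' add -al.
So hemamofd → dehemamofd.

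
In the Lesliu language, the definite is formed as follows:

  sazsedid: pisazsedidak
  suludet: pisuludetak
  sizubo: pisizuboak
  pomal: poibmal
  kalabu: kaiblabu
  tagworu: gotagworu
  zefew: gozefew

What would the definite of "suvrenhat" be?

kalabu and tagworu both end in -u yet inflect differently (kaiblabu, gotagworu), so the final letter is not what conditions the rule; the first letter is.
"suvrenhat" begins with s-. The stems beginning with s- (sazsedid → pisazsedidak, suludet → pisuludetak, sizubo → pisizuboak) add pi- … -ak around the stem.
So suvrenhat → pisuvrenhatak.

pisuvrenhatak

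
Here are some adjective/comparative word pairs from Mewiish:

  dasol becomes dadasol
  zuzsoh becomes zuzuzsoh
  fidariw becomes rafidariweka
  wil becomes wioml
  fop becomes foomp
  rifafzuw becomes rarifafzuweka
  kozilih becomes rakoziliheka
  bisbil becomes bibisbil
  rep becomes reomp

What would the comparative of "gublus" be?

gugublus

"gublus" has 2 vowels. The stems with 2 vowels (dasol → dadasol, zuzsoh → zuzuzsoh, bisbil → bibisbil) repeat the first consonant+vowel as a prefix.
The other patterns: stems with 1 vowel insert -om- after the first vowel; stems with 3 vowels add ra- … -eka around the stem.
So gublus → gugublus.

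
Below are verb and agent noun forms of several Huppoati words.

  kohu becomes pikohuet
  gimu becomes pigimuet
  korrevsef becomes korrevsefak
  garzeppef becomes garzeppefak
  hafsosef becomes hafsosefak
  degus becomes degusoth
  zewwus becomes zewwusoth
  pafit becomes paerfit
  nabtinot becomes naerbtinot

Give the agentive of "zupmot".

"zupmot" ends in -t. The stems ending in -t (pafit → paerfit, nabtinot → naerbtinot) insert -er- after the first vowel.
The other patterns: stems ending in -u add pi- … -et around the stem; stems ending in -f add -ak; stems ending in -s add -oth.
So zupmot → zuerpmot.

zuerpmot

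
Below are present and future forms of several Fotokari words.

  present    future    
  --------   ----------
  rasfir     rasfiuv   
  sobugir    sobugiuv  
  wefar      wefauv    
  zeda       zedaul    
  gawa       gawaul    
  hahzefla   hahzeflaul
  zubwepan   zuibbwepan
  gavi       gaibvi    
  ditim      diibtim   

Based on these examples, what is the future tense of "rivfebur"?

"rivfebur" ends in -r. The stems ending in -r (rasfir → rasfiuv, sobugir → sobugiuv, wefar → wefauv) drop the final letter and add -uv.
So rivfebur → rivfebuuv.

rivfebuuv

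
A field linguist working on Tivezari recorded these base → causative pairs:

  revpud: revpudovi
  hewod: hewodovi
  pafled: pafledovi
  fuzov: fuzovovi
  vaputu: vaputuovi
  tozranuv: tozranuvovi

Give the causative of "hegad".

hegadovi

Every pair shown (revpud → revpudovi, hewod → hewodovi, pafled → pafledovi, …) follows the same rule: add -ovi.
So hegad → hegadovi.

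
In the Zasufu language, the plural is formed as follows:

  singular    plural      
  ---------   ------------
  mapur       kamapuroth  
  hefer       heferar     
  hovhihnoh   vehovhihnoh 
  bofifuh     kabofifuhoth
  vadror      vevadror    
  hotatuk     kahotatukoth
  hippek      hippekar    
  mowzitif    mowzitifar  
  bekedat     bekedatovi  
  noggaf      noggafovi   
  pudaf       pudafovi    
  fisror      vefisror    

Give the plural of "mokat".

mokatovi

pudaf and mowzitif both end in -f yet inflect differently (pudafovi, mowzitifar), so the final letter is not what conditions the rule; the last vowel is.
"mokat" has last vowel 'a'. The stems whose last vowel is 'a' (bekedat → bekedatovi, pudaf → pudafovi, noggaf → noggafovi) add -ovi.
So mokat → mokatovi.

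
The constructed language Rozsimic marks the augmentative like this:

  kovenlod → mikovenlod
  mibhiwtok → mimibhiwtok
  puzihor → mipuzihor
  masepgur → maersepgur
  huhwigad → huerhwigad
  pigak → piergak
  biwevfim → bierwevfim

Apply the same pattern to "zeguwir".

puzihor and masepgur both end in -r yet inflect differently (mipuzihor, maersepgur), so the final letter is not what conditions the rule; the last vowel is.
"zeguwir" has last vowel 'i'. The one such stem in the data (biwevfim → bierwevfim) inserts -er- after the first vowel (as do masepgur, huhwigad), so the same rule applies.
The other pattern: stems whose last vowel is 'o' add the prefix mi-.
So zeguwir → zeerguwir.

zeerguwir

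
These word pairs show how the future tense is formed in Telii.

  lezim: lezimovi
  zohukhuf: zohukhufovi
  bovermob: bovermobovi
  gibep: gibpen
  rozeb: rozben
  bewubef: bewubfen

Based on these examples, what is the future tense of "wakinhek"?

"wakinhek" has last vowel 'e'. The stems whose last vowel is 'e' (bewubef → bewubfen, gibep → gibpen, rozeb → rozben) delete the last vowel and add -en.
The other pattern: stems whose last vowel is 'i', 'o' or 'u' add -ovi.
So wakinhek → wakinhken.

wakinhken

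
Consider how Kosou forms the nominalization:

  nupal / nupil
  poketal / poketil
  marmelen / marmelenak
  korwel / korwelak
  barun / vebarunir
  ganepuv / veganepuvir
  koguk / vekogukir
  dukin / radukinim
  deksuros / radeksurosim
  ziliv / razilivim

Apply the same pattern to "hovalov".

rahovalovim

nupal and korwel both end in -l yet inflect differently (nupil, korwelak), so the final letter is not what conditions the rule; the last vowel is.
"hovalov" has last vowel 'o'. The one such stem in the data (deksuros → radeksurosim) adds ra- … -im around the stem, so the same rule applies.
So hovalov → rahovalovim.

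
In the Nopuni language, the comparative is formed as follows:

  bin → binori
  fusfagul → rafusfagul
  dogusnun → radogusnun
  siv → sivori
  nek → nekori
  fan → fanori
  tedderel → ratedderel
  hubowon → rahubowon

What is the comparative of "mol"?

molori

"mol" has 1 vowel. The stems with 1 vowel (fan → fanori, bin → binori, siv → sivori) add -ori.
The other pattern: stems with 3 vowels add the prefix ra-.
So mol → molori.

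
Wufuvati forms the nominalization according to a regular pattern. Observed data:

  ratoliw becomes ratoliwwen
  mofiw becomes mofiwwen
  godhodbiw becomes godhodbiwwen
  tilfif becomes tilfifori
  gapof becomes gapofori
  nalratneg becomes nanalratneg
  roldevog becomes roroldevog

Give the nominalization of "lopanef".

ratoliw and tilfif both have last vowel 'i' yet inflect differently (ratoliwwen, tilfifori), so the last vowel is not what conditions the rule; the final letter is.
"lopanef" ends in -f. The stems ending in -f (tilfif → tilfifori, gapof → gapofori) add -ori.
The other patterns: stems ending in -w double the final consonant and add -en; stems ending in -g repeat the first consonant+vowel as a prefix.
So lopanef → lopanefori.

lopanefori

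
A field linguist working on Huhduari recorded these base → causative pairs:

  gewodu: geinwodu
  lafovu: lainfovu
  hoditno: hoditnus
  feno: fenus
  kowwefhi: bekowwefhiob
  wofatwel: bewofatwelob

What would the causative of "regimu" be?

"regimu" ends in -u. The stems ending in -u (gewodu → geinwodu, lafovu → lainfovu) insert -in- after the first vowel.
The other patterns: stems ending in -o drop the final letter and add -us; stems ending in -i or -l add be- … -ob around the stem.
So regimu → reingimu.

reingimu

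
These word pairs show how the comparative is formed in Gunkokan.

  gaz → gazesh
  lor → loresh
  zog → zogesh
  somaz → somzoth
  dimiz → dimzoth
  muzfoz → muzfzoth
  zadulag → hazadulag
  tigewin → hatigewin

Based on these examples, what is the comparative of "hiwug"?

"hiwug" has 2 vowels. The stems with 2 vowels (somaz → somzoth, dimiz → dimzoth, muzfoz → muzfzoth) delete the last vowel and add -oth.
So hiwug → hiwgoth.

hiwgoth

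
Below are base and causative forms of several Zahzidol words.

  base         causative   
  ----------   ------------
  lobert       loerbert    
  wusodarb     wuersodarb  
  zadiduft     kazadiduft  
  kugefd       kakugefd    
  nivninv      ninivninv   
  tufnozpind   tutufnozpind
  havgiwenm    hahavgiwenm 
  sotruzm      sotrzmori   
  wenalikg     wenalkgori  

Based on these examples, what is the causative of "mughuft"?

"mughuft" has second-to-last letter 'f'. The stems whose second-to-last letter is 'f' (zadiduft → kazadiduft, kugefd → kakugefd) add the prefix ka-.
So mughuft → kamughuft.

kamughuft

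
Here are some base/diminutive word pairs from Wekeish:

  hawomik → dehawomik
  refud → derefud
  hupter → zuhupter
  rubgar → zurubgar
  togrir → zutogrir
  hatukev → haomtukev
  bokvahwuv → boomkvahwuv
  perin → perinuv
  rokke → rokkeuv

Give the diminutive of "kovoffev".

koomvoffev

"kovoffev" ends in -v. The stems ending in -v (hatukev → haomtukev, bokvahwuv → boomkvahwuv) insert -om- after the first vowel.
The other patterns: stems ending in -d or -k add the prefix de-; stems ending in -r add the prefix zu-; stems ending in -e or -n add -uv.
So kovoffev → koomvoffev.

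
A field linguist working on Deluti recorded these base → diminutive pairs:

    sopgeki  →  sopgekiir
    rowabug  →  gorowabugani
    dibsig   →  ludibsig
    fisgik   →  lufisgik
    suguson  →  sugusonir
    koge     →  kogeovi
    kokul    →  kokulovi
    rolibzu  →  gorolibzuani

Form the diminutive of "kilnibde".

"kilnibde" begins with k-. The stems beginning with k- (kokul → kokulovi, koge → kogeovi) add -ovi.
So kilnibde → kilnibdeovi.

kilnibdeovi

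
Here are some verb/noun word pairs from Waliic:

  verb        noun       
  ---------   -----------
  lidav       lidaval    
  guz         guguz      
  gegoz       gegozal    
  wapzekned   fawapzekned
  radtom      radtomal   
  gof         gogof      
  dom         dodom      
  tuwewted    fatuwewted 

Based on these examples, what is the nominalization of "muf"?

guz and gegoz both end in -z yet inflect differently (guguz, gegozal), so the final letter is not what conditions the rule; the number of vowels is.
"muf" has 1 vowel. The stems with 1 vowel (gof → gogof, dom → dodom, guz → guguz) repeat the first consonant+vowel as a prefix.
So muf → mumuf.

mumuf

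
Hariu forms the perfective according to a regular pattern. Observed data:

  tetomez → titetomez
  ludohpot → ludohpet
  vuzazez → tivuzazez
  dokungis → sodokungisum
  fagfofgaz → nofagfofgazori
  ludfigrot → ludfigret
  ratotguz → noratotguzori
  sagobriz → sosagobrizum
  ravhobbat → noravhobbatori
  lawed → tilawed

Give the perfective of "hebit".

sohebitum

tetomez and sagobriz both end in -z yet inflect differently (titetomez, sosagobrizum), so the final letter is not what conditions the rule; the last vowel is.
"hebit" has last vowel 'i'. The stems whose last vowel is 'i' (dokungis → sodokungisum, sagobriz → sosagobrizum) add so- … -um around the stem.
The other patterns: stems whose last vowel is 'e' add the prefix ti-; stems whose last vowel is 'o' change the last vowel to 'e'; stems whose last vowel is 'a' or 'u' add no- … -ori around the stem.
So hebit → sohebitum.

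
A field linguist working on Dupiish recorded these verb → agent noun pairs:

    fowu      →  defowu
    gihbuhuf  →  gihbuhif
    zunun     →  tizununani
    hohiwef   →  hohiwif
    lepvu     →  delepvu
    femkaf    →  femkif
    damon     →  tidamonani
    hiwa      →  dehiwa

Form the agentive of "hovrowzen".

gihbuhuf and zunun both have last vowel 'u' yet inflect differently (gihbuhif, tizununani), so the last vowel is not what conditions the rule; the final letter is.
"hovrowzen" ends in -n. The stems ending in -n (damon → tidamonani, zunun → tizununani) add ti- … -ani around the stem.
The other patterns: stems ending in -f change the last vowel to 'i'; stems ending in -a or -u add the prefix de-.
So hovrowzen → tihovrowzenani.

tihovrowzenani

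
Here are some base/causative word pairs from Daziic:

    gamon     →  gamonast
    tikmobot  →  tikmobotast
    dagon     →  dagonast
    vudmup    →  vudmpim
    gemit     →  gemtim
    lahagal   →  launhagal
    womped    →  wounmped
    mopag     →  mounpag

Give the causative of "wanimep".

waunnimep

"wanimep" has last vowel 'e'. The one such stem in the data (womped → wounmped) inserts -un- after the first vowel (as do lahagal, mopag), so the same rule applies.
So wanimep → waunnimep.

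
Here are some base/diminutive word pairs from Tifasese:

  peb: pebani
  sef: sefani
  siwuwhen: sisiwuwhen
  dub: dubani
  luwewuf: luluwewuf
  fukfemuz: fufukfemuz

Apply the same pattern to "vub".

vubani

"vub" has 1 vowel. The stems with 1 vowel (sef → sefani, dub → dubani, peb → pebani) add -ani.
The other pattern: stems with 3 vowels repeat the first consonant+vowel as a prefix.
So vub → vubani.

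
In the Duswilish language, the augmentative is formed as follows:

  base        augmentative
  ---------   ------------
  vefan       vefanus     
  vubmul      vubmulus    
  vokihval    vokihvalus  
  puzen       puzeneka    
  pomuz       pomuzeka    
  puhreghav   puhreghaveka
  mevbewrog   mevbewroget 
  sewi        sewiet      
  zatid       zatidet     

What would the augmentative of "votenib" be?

vefan and puzen both end in -n yet inflect differently (vefanus, puzeneka), so the final letter is not what conditions the rule; the first letter is.
"votenib" begins with v-. The stems beginning with v- (vefan → vefanus, vubmul → vubmulus, vokihval → vokihvalus) add -us.
So votenib → votenibus.

votenibus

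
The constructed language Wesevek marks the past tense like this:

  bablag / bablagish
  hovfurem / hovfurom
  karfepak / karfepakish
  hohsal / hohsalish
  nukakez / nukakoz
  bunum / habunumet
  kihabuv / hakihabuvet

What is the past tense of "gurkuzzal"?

hovfurem and bunum both end in -m yet inflect differently (hovfurom, habunumet), so the final letter is not what conditions the rule; the last vowel is.
"gurkuzzal" has last vowel 'a'. The stems whose last vowel is 'a' (hohsal → hohsalish, bablag → bablagish, karfepak → karfepakish) add -ish.
So gurkuzzal → gurkuzzalish.

gurkuzzalish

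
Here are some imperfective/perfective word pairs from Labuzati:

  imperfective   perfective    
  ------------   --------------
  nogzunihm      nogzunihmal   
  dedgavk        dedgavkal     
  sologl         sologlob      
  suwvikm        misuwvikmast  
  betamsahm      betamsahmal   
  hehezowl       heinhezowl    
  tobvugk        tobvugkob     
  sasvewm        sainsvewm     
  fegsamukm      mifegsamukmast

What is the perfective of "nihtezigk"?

"nihtezigk" has second-to-last letter 'g'. The stems whose second-to-last letter is 'g' (tobvugk → tobvugkob, sologl → sologlob) add -ob.
So nihtezigk → nihtezigkob.

nihtezigkob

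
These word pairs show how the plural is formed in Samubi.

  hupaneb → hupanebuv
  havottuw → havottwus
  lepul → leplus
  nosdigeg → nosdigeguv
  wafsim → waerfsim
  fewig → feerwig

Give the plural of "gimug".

gimgus

nosdigeg and fewig both end in -g yet inflect differently (nosdigeguv, feerwig), so the final letter is not what conditions the rule; the last vowel is.
"gimug" has last vowel 'u'. The stems whose last vowel is 'u' (havottuw → havottwus, lepul → leplus) delete the last vowel and add -us.
So gimug → gimgus.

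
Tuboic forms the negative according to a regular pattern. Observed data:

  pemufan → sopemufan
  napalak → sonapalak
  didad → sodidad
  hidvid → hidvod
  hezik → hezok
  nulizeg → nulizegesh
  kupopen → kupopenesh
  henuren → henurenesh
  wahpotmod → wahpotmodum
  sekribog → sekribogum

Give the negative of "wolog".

"wolog" has last vowel 'o'. The stems whose last vowel is 'o' (wahpotmod → wahpotmodum, sekribog → sekribogum) add -um.
So wolog → wologum.

wologum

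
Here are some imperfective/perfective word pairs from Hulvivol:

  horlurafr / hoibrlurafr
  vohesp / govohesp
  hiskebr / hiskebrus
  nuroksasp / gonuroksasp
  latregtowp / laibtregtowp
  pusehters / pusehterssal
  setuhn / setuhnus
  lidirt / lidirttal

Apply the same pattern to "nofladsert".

nofladserttal

"nofladsert" has second-to-last letter 'r'. The stems whose second-to-last letter is 'r' (pusehters → pusehterssal, lidirt → lidirttal) double the final consonant and add -al.
So nofladsert → nofladserttal.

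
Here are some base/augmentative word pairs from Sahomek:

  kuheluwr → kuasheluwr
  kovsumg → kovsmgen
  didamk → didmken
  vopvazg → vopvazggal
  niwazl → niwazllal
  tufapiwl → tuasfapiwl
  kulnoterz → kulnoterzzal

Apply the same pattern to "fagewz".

faasgewz

tufapiwl and niwazl both end in -l yet inflect differently (tuasfapiwl, niwazllal), so the final letter is not what conditions the rule; the second-to-last letter is.
"fagewz" has second-to-last letter 'w'. The stems whose second-to-last letter is 'w' (kuheluwr → kuasheluwr, tufapiwl → tuasfapiwl) insert -as- after the first vowel.
The other patterns: stems whose second-to-last letter is 'm' delete the last vowel and add -en; stems whose second-to-last letter is 'r' or 'z' double the final consonant and add -al.
So fagewz → faasgewz.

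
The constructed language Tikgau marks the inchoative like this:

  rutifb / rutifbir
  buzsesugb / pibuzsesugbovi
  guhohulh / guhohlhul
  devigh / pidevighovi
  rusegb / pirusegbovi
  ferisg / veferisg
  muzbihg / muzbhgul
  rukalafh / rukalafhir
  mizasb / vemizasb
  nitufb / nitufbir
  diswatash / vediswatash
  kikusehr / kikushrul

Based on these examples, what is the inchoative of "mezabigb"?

mizasb and rutifb both end in -b yet inflect differently (vemizasb, rutifbir), so the final letter is not what conditions the rule; the second-to-last letter is.
"mezabigb" has second-to-last letter 'g'. The stems whose second-to-last letter is 'g' (buzsesugb → pibuzsesugbovi, devigh → pidevighovi, rusegb → pirusegbovi) add pi- … -ovi around the stem.
The other patterns: stems whose second-to-last letter is 's' add the prefix ve-; stems whose second-to-last letter is 'f' add -ir; stems whose second-to-last letter is 'h' or 'l' delete the last vowel and add -ul.
So mezabigb → pimezabigbovi.

pimezabigbovi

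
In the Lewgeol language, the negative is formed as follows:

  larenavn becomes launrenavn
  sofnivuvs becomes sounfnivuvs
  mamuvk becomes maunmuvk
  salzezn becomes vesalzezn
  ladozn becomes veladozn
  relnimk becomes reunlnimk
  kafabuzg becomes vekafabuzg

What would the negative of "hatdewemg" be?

hauntdewemg

salzezn and larenavn both end in -n yet inflect differently (vesalzezn, launrenavn), so the final letter is not what conditions the rule; the second-to-last letter is.
"hatdewemg" has second-to-last letter 'm'. The one such stem in the data (relnimk → reunlnimk) inserts -un- after the first vowel (as do mamuvk, larenavn), so the same rule applies.
The other pattern: stems whose second-to-last letter is 'z' add the prefix ve-.
So hatdewemg → hauntdewemg.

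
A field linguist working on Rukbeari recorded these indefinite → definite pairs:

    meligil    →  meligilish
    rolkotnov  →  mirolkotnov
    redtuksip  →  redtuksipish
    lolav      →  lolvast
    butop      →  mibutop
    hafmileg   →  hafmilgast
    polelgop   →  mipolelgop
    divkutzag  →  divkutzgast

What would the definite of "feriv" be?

ferivish

rolkotnov and lolav both end in -v yet inflect differently (mirolkotnov, lolvast), so the final letter is not what conditions the rule; the last vowel is.
"feriv" has last vowel 'i'. The stems whose last vowel is 'i' (meligil → meligilish, redtuksip → redtuksipish) add -ish.
The other patterns: stems whose last vowel is 'o' add the prefix mi-; stems whose last vowel is 'a' or 'e' delete the last vowel and add -ast.
So feriv → ferivish.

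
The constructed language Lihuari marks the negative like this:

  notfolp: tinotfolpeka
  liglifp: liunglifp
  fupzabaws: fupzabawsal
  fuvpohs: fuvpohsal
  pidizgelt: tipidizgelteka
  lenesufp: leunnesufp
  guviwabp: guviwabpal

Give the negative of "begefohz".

notfolp and liglifp both end in -p yet inflect differently (tinotfolpeka, liunglifp), so the final letter is not what conditions the rule; the second-to-last letter is.
"begefohz" has second-to-last letter 'h'. The one such stem in the data (fuvpohs → fuvpohsal) adds -al, so the same rule applies.
The other patterns: stems whose second-to-last letter is 'l' add ti- … -eka around the stem; stems whose second-to-last letter is 'f' insert -un- after the first vowel.
So begefohz → begefohzal.

begefohzal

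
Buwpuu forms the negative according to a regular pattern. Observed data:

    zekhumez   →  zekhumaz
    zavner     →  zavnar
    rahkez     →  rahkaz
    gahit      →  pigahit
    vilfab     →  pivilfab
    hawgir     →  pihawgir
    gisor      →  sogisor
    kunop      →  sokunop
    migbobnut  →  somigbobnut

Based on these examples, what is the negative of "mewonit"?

pimewonit

zavner and hawgir both end in -r yet inflect differently (zavnar, pihawgir), so the final letter is not what conditions the rule; the last vowel is.
"mewonit" has last vowel 'i'. The stems whose last vowel is 'i' (gahit → pigahit, hawgir → pihawgir) add the prefix pi-.
So mewonit → pimewonit.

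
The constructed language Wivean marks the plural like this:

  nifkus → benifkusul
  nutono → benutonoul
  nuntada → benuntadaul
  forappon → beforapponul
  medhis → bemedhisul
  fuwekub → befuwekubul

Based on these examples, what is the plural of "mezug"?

bemezugul

Every pair shown (nifkus → benifkusul, nutono → benutonoul, nuntada → benuntadaul, …) follows the same rule: add be- … -ul around the stem.
So mezug → bemezugul.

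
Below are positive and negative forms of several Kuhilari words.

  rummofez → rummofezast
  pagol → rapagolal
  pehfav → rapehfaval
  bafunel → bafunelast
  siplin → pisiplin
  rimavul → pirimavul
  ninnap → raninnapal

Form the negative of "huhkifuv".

rimavul and bafunel both end in -l yet inflect differently (pirimavul, bafunelast), so the final letter is not what conditions the rule; the last vowel is.
"huhkifuv" has last vowel 'u'. The one such stem in the data (rimavul → pirimavul) adds the prefix pi-, so the same rule applies.
So huhkifuv → pihuhkifuv.

pihuhkifuv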